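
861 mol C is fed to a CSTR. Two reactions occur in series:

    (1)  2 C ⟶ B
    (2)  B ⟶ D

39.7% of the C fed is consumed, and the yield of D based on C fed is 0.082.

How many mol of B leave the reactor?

100 mol

Conversion of C: C consumed = 2ξ₁ = 0.397 × 861 → ξ₁ = 170.9 mol.
Yield of D: 1ξ₂ / 861 = 0.082 → ξ₂ = 70.6 mol.
Outlet amounts (n = n₀ + Σ ν·ξ):
  C: 861 − 2(170.9) = 519.2
  B: 0 + 1(170.9) − 1(70.6) = 100.3
  D: 0 + 1(70.6) = 70.6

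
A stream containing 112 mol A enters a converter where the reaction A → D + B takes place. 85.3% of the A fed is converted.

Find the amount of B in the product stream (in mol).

95.5 mol

A reacted = 0.853 × 112 = 95.54 mol; ν_A = −1, so ξ = 95.54/1 = 95.54 mol.
Outlet amounts (n = n₀ + ν ξ):
  A: 112 − 1(95.54) = 16.46
  D: 0 + 1(95.54) = 95.54
  B: 0 + 1(95.54) = 95.54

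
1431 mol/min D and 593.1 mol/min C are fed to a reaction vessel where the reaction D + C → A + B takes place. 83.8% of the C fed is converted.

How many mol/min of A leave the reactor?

C reacted = 0.838 × 593.1 = 497 mol/min; ν_C = −1, so ξ = 497/1 = 497 mol/min.
Outlet amounts (n = n₀ + ν ξ):
  D: 1431 − 1(497) = 934
  C: 593.1 − 1(497) = 96.08
  A: 0 + 1(497) = 497
  B: 0 + 1(497) = 497

497 mol/min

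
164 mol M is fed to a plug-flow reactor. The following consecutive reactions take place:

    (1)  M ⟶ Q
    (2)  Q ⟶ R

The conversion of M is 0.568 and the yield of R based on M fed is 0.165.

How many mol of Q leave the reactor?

Conversion of M: M consumed = 1ξ₁ = 0.568 × 164 → ξ₁ = 93.15 mol.
Yield of R: 1ξ₂ / 164 = 0.165 → ξ₂ = 27.06 mol.
Outlet amounts (n = n₀ + Σ ν·ξ):
  M: 164 − 1(93.15) = 70.85
  Q: 0 + 1(93.15) − 1(27.06) = 66.09
  R: 0 + 1(27.06) = 27.06

66.1 mol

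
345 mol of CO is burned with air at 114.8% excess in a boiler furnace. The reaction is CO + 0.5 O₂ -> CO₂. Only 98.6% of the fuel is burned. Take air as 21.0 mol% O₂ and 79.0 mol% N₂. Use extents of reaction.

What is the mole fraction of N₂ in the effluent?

0.719

Stoichiometric O₂ = 0.5 × 345 = 172.5 mol; O₂ fed = 172.5 × 2.148 = 370.5 mol.
N₂ fed = 370.5 × 79/21 = 1394 mol.
Fuel reacted = 0.986 × 345 → ξ = 340.2 mol.
Outlet (n = n₀ + ν ξ):
  CO: 345 − 1(340.2) = 4.83
  O₂: 370.5 − 0.5(340.2) = 200.4
  N₂: 1394 (inert)
  CO₂: 0 + 1(340.2) = 340.2
Total out = 1939 mol; y_N₂ = 1394 / 1939 = 0.7187.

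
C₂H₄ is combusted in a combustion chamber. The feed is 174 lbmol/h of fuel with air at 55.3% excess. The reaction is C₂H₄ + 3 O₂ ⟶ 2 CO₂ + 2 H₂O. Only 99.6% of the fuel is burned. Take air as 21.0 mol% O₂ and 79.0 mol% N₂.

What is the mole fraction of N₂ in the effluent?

Stoichiometric O₂ = 3 × 174 = 522 lbmol/h; O₂ fed = 522 × 1.553 = 810.7 lbmol/h.
N₂ fed = 810.7 × 79/21 = 3050 lbmol/h.
Fuel reacted = 0.996 × 174 → ξ = 173.3 lbmol/h.
Outlet (n = n₀ + ν ξ):
  C₂H₄: 174 − 1(173.3) = 0.696
  O₂: 810.7 − 3(173.3) = 290.8
  N₂: 3050 (inert)
  CO₂: 0 + 2(173.3) = 346.6
  H₂O: 0 + 2(173.3) = 346.6
Total out = 4034 lbmol/h; y_N₂ = 3050 / 4034 = 0.7559.

0.756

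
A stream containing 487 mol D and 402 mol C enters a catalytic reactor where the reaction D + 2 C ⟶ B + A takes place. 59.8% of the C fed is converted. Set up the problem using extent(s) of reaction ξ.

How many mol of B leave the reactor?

120 mol

C reacted = 0.598 × 402 = 240.4 mol; ν_C = −2, so ξ = 240.4/2 = 120.2 mol.
Outlet amounts (n = n₀ + ν ξ):
  D: 487 − 1(120.2) = 366.8
  C: 402 − 2(120.2) = 161.6
  B: 0 + 1(120.2) = 120.2
  A: 0 + 1(120.2) = 120.2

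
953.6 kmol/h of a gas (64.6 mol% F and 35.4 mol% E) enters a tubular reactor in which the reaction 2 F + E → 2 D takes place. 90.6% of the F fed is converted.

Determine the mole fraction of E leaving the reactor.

F reacted = 0.906 × 616 = 558.1 kmol/h; ν_F = −2, so ξ = 558.1/2 = 279.1 kmol/h.
Outlet amounts (n = n₀ + ν ξ):
  F: 616 − 2(279.1) = 57.91
  E: 337.6 − 1(279.1) = 58.51
  D: 0 + 2(279.1) = 558.1
Total out = 674.5 kmol/h; y_E = 58.51 / 674.5 = 0.08675.

0.0867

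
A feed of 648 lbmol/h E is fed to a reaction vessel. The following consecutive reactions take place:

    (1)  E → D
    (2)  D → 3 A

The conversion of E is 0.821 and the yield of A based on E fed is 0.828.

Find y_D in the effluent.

Conversion of E: E consumed = 1ξ₁ = 0.821 × 648 → ξ₁ = 532 lbmol/h.
Yield of A: 3ξ₂ / 648 = 0.828 → ξ₂ = 178.8 lbmol/h.
Outlet amounts (n = n₀ + Σ ν·ξ):
  E: 648 − 1(532) = 116
  D: 0 + 1(532) − 1(178.8) = 353.2
  A: 0 + 3(178.8) = 536.5
Total out = 1006 lbmol/h; y_D = 353.2 / 1006 = 0.3512.

0.351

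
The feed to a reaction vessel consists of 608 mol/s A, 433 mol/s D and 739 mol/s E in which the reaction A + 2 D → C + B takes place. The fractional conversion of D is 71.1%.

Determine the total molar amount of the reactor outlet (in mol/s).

D reacted = 0.711 × 433 = 307.9 mol/s; ν_D = −2, so ξ = 307.9/2 = 153.9 mol/s.
Outlet amounts (n = n₀ + ν ξ):
  A: 608 − 1(153.9) = 454.1
  D: 433 − 2(153.9) = 125.1
  C: 0 + 1(153.9) = 153.9
  B: 0 + 1(153.9) = 153.9
  E: 739 (inert)
Total out = 454.1 + 125.1 + 153.9 + 153.9 + 739 = 1626 mol/s.

1630 mol/s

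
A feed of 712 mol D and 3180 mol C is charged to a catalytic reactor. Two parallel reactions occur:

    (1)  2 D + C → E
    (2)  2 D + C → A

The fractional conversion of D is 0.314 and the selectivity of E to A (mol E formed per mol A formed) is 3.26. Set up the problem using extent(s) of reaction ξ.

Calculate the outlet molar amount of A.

Conversion of D: D consumed = 0.314 × 712 = 223.6 mol = 2ξ₁ + 2ξ₂.
Selectivity: 1ξ₁ / (1ξ₂) = 3.26 → ξ₁ = 3.26 ξ₂.
Substitute: (2·3.26 + 2) ξ₂ = 223.6 → ξ₂ = 26.24 mol, ξ₁ = 85.54 mol.
Outlet amounts (n = n₀ + Σ ν·ξ):
  D: 712 − 2(85.54) − 2(26.24) = 488.4
  C: 3180 − 1(85.54) − 1(26.24) = 3068
  E: 0 + 1(85.54) = 85.54
  A: 0 + 1(26.24) = 26.24

26.2 mol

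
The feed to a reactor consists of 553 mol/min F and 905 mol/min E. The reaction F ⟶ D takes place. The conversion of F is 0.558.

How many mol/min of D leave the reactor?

F reacted = 0.558 × 553 = 308.6 mol/min; ν_F = −1, so ξ = 308.6/1 = 308.6 mol/min.
Outlet amounts (n = n₀ + ν ξ):
  F: 553 − 1(308.6) = 244.4
  D: 0 + 1(308.6) = 308.6
  E: 905 (inert)

309 mol/min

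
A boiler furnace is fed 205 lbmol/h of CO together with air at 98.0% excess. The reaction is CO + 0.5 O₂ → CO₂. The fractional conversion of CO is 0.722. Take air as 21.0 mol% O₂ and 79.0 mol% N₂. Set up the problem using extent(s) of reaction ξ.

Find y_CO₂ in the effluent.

Stoichiometric O₂ = 0.5 × 205 = 102.5 lbmol/h; O₂ fed = 102.5 × 1.980 = 202.9 lbmol/h.
N₂ fed = 202.9 × 79/21 = 763.5 lbmol/h.
Fuel reacted = 0.722 × 205 → ξ = 148 lbmol/h.
Outlet (n = n₀ + ν ξ):
  CO: 205 − 1(148) = 56.99
  O₂: 202.9 − 0.5(148) = 128.9
  N₂: 763.5 (inert)
  CO₂: 0 + 1(148) = 148
Total out = 1097 lbmol/h; y_CO₂ = 148 / 1097 = 0.1349.

0.135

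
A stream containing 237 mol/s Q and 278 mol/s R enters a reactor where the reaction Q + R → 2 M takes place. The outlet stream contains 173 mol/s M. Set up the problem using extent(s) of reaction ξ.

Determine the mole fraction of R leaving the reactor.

For M: n = n₀ + 2ξ → 173 = 0 + 2ξ, giving ξ = 86.5 mol/s.
Outlet amounts (n = n₀ + ν ξ):
  Q: 237 − 1(86.5) = 150.5
  R: 278 − 1(86.5) = 191.5
  M: 0 + 2(86.5) = 173
Total out = 515 mol/s; y_R = 191.5 / 515 = 0.3718.

0.372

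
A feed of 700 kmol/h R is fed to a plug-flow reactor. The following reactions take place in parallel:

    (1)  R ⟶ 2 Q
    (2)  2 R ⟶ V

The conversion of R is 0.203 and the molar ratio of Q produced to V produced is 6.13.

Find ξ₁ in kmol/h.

ξ₁ = 86 kmol/h

Conversion of R: R consumed = 0.203 × 700 = 142.1 kmol/h = 1ξ₁ + 2ξ₂.
Selectivity: 2ξ₁ / (1ξ₂) = 6.13 → ξ₁ = 3.065 ξ₂.
Substitute: (1·3.065 + 2) ξ₂ = 142.1 → ξ₂ = 28.06 kmol/h, ξ₁ = 85.99 kmol/h.
Outlet amounts (n = n₀ + Σ ν·ξ):
  R: 700 − 1(85.99) − 2(28.06) = 557.9
  Q: 0 + 2(85.99) = 172
  V: 0 + 1(28.06) = 28.06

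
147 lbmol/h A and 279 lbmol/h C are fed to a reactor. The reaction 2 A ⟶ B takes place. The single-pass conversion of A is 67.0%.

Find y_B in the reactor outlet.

0.131

A reacted = 0.67 × 147 = 98.49 lbmol/h; ν_A = −2, so ξ = 98.49/2 = 49.25 lbmol/h.
Outlet amounts (n = n₀ + ν ξ):
  A: 147 − 2(49.25) = 48.51
  B: 0 + 1(49.25) = 49.25
  C: 279 (inert)
Total out = 376.8 lbmol/h; y_B = 49.25 / 376.8 = 0.1307.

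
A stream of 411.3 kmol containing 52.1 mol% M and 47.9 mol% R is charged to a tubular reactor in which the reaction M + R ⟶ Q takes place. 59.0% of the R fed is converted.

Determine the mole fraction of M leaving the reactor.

0.332

R reacted = 0.59 × 197 = 116.2 kmol; ν_R = −1, so ξ = 116.2/1 = 116.2 kmol.
Outlet amounts (n = n₀ + ν ξ):
  M: 214.3 − 1(116.2) = 98.05
  R: 197 − 1(116.2) = 80.78
  Q: 0 + 1(116.2) = 116.2
Total out = 295.1 kmol; y_M = 98.05 / 295.1 = 0.3323.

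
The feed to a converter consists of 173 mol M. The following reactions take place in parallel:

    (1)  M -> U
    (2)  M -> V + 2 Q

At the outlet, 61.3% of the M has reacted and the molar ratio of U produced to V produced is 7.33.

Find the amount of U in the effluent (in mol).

Conversion of M: M consumed = 0.613 × 173 = 106 mol = 1ξ₁ + 1ξ₂.
Selectivity: 1ξ₁ / (1ξ₂) = 7.33 → ξ₁ = 7.33 ξ₂.
Substitute: (1·7.33 + 1) ξ₂ = 106 → ξ₂ = 12.73 mol, ξ₁ = 93.32 mol.
Outlet amounts (n = n₀ + Σ ν·ξ):
  M: 173 − 1(93.32) − 1(12.73) = 66.95
  U: 0 + 1(93.32) = 93.32
  V: 0 + 1(12.73) = 12.73
  Q: 0 + 2(12.73) = 25.46

93.3 mol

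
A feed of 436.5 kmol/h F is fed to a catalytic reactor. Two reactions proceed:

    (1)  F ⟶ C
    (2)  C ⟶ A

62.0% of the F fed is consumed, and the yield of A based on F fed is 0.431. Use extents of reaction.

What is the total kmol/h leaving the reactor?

436 kmol/h

Conversion of F: F consumed = 1ξ₁ = 0.62 × 436.5 → ξ₁ = 270.6 kmol/h.
Yield of A: 1ξ₂ / 436.5 = 0.431 → ξ₂ = 188.1 kmol/h.
Outlet amounts (n = n₀ + Σ ν·ξ):
  F: 436.5 − 1(270.6) = 165.9
  C: 0 + 1(270.6) − 1(188.1) = 82.5
  A: 0 + 1(188.1) = 188.1
Total out = 165.9 + 82.5 + 188.1 = 436.5 kmol/h.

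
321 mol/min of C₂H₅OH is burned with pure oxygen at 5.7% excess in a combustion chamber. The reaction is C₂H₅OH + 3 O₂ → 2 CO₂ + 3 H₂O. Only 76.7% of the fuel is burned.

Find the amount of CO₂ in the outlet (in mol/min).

492 mol/min

Stoichiometric O₂ = 3 × 321 = 963 mol/min; O₂ fed = 963 × 1.057 = 1018 mol/min.
Fuel reacted = 0.767 × 321 → ξ = 246.2 mol/min.
Outlet (n = n₀ + ν ξ):
  C₂H₅OH: 321 − 1(246.2) = 74.79
  O₂: 1018 − 3(246.2) = 279.3
  CO₂: 0 + 2(246.2) = 492.4
  H₂O: 0 + 3(246.2) = 738.6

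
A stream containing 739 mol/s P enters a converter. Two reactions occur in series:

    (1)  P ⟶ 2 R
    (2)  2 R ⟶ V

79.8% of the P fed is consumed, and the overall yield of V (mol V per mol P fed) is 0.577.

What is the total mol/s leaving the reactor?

902 mol/s

Conversion of P: P consumed = 1ξ₁ = 0.798 × 739 → ξ₁ = 589.7 mol/s.
Yield of V: 1ξ₂ / 739 = 0.577 → ξ₂ = 426.4 mol/s.
Outlet amounts (n = n₀ + Σ ν·ξ):
  P: 739 − 1(589.7) = 149.3
  R: 0 + 2(589.7) − 2(426.4) = 326.6
  V: 0 + 1(426.4) = 426.4
Total out = 149.3 + 326.6 + 426.4 = 902.3 mol/s.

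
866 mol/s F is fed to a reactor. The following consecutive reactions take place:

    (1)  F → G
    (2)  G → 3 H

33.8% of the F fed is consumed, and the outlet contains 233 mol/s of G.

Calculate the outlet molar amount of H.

179 mol/s

Conversion of F: F consumed = 1ξ₁ = 0.338 × 866 → ξ₁ = 292.7 mol/s.
G balance: n_G = 0 + 1ξ₁ − 1ξ₂ = 233 → ξ₂ = (1·292.7 − 233)/1 = 59.71 mol/s.
Outlet amounts (n = n₀ + Σ ν·ξ):
  F: 866 − 1(292.7) = 573.3
  G: 0 + 1(292.7) − 1(59.71) = 233
  H: 0 + 3(59.71) = 179.1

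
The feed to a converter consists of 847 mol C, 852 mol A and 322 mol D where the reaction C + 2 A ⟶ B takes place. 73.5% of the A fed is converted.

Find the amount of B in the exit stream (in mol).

313 mol

A reacted = 0.735 × 852 = 626.2 mol; ν_A = −2, so ξ = 626.2/2 = 313.1 mol.
Outlet amounts (n = n₀ + ν ξ):
  C: 847 − 1(313.1) = 533.9
  A: 852 − 2(313.1) = 225.8
  B: 0 + 1(313.1) = 313.1
  D: 322 (inert)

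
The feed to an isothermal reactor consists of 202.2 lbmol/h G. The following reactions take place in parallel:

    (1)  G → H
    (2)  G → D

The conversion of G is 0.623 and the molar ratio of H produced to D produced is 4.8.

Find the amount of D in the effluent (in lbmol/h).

21.7 lbmol/h

Conversion of G: G consumed = 0.623 × 202.2 = 126 lbmol/h = 1ξ₁ + 1ξ₂.
Selectivity: 1ξ₁ / (1ξ₂) = 4.8 → ξ₁ = 4.8 ξ₂.
Substitute: (1·4.8 + 1) ξ₂ = 126 → ξ₂ = 21.72 lbmol/h, ξ₁ = 104.3 lbmol/h.
Outlet amounts (n = n₀ + Σ ν·ξ):
  G: 202.2 − 1(104.3) − 1(21.72) = 76.23
  H: 0 + 1(104.3) = 104.3
  D: 0 + 1(21.72) = 21.72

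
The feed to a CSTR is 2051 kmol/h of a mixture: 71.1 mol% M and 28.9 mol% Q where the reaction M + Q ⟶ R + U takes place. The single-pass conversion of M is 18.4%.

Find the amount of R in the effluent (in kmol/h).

268 kmol/h

M reacted = 0.184 × 1458 = 268.3 kmol/h; ν_M = −1, so ξ = 268.3/1 = 268.3 kmol/h.
Outlet amounts (n = n₀ + ν ξ):
  M: 1458 − 1(268.3) = 1190
  Q: 592.7 − 1(268.3) = 324.4
  R: 0 + 1(268.3) = 268.3
  U: 0 + 1(268.3) = 268.3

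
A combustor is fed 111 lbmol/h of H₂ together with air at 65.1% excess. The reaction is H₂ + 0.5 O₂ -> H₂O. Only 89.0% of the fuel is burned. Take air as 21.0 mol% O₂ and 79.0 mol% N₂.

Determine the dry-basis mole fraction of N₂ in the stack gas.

0.864

Stoichiometric O₂ = 0.5 × 111 = 55.5 lbmol/h; O₂ fed = 55.5 × 1.651 = 91.63 lbmol/h.
N₂ fed = 91.63 × 79/21 = 344.7 lbmol/h.
Fuel reacted = 0.89 × 111 → ξ = 98.79 lbmol/h.
Outlet (n = n₀ + ν ξ):
  H₂: 111 − 1(98.79) = 12.21
  O₂: 91.63 − 0.5(98.79) = 42.24
  N₂: 344.7 (inert)
  H₂O: 0 + 1(98.79) = 98.79
Dry total = 399.2 lbmol/h; y_N₂ (dry) = 344.7 / 399.2 = 0.8636.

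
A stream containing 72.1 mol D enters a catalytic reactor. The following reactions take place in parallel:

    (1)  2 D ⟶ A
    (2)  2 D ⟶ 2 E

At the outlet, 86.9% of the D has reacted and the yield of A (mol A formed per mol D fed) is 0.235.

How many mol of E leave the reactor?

Yield of A: 1ξ₁ / 72.1 = 0.235 → ξ₁ = 16.94 mol.
Conversion of D: 2ξ₁ + 2ξ₂ = 0.869 × 72.1 = 62.65 → ξ₂ = 14.38 mol.
Outlet amounts (n = n₀ + Σ ν·ξ):
  D: 72.1 − 2(16.94) − 2(14.38) = 9.445
  A: 0 + 1(16.94) = 16.94
  E: 0 + 2(14.38) = 28.77

28.8 mol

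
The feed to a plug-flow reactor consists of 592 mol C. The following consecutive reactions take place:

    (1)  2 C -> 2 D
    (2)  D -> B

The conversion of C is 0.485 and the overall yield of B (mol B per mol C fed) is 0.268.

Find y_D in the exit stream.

0.217

Conversion of C: C consumed = 2ξ₁ = 0.485 × 592 → ξ₁ = 143.6 mol.
Yield of B: 1ξ₂ / 592 = 0.268 → ξ₂ = 158.7 mol.
Outlet amounts (n = n₀ + Σ ν·ξ):
  C: 592 − 2(143.6) = 304.9
  D: 0 + 2(143.6) − 1(158.7) = 128.5
  B: 0 + 1(158.7) = 158.7
Total out = 592 mol; y_D = 128.5 / 592 = 0.217.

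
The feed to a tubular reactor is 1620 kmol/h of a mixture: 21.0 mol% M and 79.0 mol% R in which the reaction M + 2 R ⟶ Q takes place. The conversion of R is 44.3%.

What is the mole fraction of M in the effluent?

0.0539

R reacted = 0.443 × 1280 = 567 kmol/h; ν_R = −2, so ξ = 567/2 = 283.5 kmol/h.
Outlet amounts (n = n₀ + ν ξ):
  M: 340.2 − 1(283.5) = 56.72
  R: 1280 − 2(283.5) = 712.8
  Q: 0 + 1(283.5) = 283.5
Total out = 1053 kmol/h; y_M = 56.72 / 1053 = 0.05387.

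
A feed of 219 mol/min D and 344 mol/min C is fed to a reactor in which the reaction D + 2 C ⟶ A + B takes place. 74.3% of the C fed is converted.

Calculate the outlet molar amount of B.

128 mol/min

C reacted = 0.743 × 344 = 255.6 mol/min; ν_C = −2, so ξ = 255.6/2 = 127.8 mol/min.
Outlet amounts (n = n₀ + ν ξ):
  D: 219 − 1(127.8) = 91.2
  C: 344 − 2(127.8) = 88.41
  A: 0 + 1(127.8) = 127.8
  B: 0 + 1(127.8) = 127.8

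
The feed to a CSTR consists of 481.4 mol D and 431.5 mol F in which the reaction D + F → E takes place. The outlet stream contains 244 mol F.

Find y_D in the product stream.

0.405

For F: n = n₀ − 1ξ → 244 = 431.5 − 1ξ, giving ξ = 187.5 mol.
Outlet amounts (n = n₀ + ν ξ):
  D: 481.4 − 1(187.5) = 293.9
  F: 431.5 − 1(187.5) = 244
  E: 0 + 1(187.5) = 187.5
Total out = 725.4 mol; y_D = 293.9 / 725.4 = 0.4052.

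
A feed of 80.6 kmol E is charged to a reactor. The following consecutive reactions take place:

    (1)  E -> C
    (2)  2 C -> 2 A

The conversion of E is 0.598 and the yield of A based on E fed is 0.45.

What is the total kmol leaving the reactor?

Conversion of E: E consumed = 1ξ₁ = 0.598 × 80.6 → ξ₁ = 48.2 kmol.
Yield of A: 2ξ₂ / 80.6 = 0.45 → ξ₂ = 18.13 kmol.
Outlet amounts (n = n₀ + Σ ν·ξ):
  E: 80.6 − 1(48.2) = 32.4
  C: 0 + 1(48.2) − 2(18.13) = 11.93
  A: 0 + 2(18.13) = 36.27
Total out = 32.4 + 11.93 + 36.27 = 80.6 kmol.

80.6 kmol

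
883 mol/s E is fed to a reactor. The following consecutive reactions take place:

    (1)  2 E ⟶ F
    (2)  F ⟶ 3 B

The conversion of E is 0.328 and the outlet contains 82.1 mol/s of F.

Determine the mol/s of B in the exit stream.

188 mol/s

Conversion of E: E consumed = 2ξ₁ = 0.328 × 883 → ξ₁ = 144.8 mol/s.
F balance: n_F = 0 + 1ξ₁ − 1ξ₂ = 82.1 → ξ₂ = (1·144.8 − 82.1)/1 = 62.71 mol/s.
Outlet amounts (n = n₀ + Σ ν·ξ):
  E: 883 − 2(144.8) = 593.4
  F: 0 + 1(144.8) − 1(62.71) = 82.1
  B: 0 + 3(62.71) = 188.1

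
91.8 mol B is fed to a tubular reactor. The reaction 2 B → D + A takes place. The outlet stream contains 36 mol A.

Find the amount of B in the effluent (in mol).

For A: n = n₀ + 1ξ → 36 = 0 + 1ξ, giving ξ = 36 mol.
Outlet amounts (n = n₀ + ν ξ):
  B: 91.8 − 2(36) = 19.8
  D: 0 + 1(36) = 36
  A: 0 + 1(36) = 36

19.8 mol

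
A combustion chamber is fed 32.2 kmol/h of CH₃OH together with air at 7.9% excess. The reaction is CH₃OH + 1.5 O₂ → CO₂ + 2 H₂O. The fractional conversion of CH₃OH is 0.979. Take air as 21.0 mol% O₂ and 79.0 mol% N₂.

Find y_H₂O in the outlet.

0.213

Stoichiometric O₂ = 1.5 × 32.2 = 48.3 kmol/h; O₂ fed = 48.3 × 1.079 = 52.12 kmol/h.
N₂ fed = 52.12 × 79/21 = 196.1 kmol/h.
Fuel reacted = 0.979 × 32.2 → ξ = 31.52 kmol/h.
Outlet (n = n₀ + ν ξ):
  CH₃OH: 32.2 − 1(31.52) = 0.6762
  O₂: 52.12 − 1.5(31.52) = 4.83
  N₂: 196.1 (inert)
  CO₂: 0 + 1(31.52) = 31.52
  H₂O: 0 + 2(31.52) = 63.05
Total out = 296.1 kmol/h; y_H₂O = 63.05 / 296.1 = 0.2129.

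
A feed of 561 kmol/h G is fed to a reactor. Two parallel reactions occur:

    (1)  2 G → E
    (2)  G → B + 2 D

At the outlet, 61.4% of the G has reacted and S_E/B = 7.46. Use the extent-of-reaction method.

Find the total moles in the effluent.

443 kmol/h

Conversion of G: G consumed = 0.614 × 561 = 344.5 kmol/h = 2ξ₁ + 1ξ₂.
Selectivity: 1ξ₁ / (1ξ₂) = 7.46 → ξ₁ = 7.46 ξ₂.
Substitute: (2·7.46 + 1) ξ₂ = 344.5 → ξ₂ = 21.64 kmol/h, ξ₁ = 161.4 kmol/h.
Outlet amounts (n = n₀ + Σ ν·ξ):
  G: 561 − 2(161.4) − 1(21.64) = 216.5
  E: 0 + 1(161.4) = 161.4
  B: 0 + 1(21.64) = 21.64
  D: 0 + 2(21.64) = 43.27
Total out = 216.5 + 161.4 + 21.64 + 43.27 = 442.9 kmol/h.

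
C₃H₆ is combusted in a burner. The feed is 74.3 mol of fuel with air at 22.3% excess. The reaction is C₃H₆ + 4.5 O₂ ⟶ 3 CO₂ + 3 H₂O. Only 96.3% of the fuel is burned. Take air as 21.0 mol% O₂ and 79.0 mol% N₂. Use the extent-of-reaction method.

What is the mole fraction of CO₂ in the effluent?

0.104

Stoichiometric O₂ = 4.5 × 74.3 = 334.3 mol; O₂ fed = 334.3 × 1.223 = 408.9 mol.
N₂ fed = 408.9 × 79/21 = 1538 mol.
Fuel reacted = 0.963 × 74.3 → ξ = 71.55 mol.
Outlet (n = n₀ + ν ξ):
  C₃H₆: 74.3 − 1(71.55) = 2.749
  O₂: 408.9 − 4.5(71.55) = 86.93
  N₂: 1538 (inert)
  CO₂: 0 + 3(71.55) = 214.7
  H₂O: 0 + 3(71.55) = 214.7
Total out = 2057 mol; y_CO₂ = 214.7 / 2057 = 0.1043.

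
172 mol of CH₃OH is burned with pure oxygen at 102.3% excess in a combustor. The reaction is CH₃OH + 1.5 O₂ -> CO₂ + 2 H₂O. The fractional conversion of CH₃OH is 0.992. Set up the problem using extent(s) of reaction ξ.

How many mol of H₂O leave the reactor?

341 mol

Stoichiometric O₂ = 1.5 × 172 = 258 mol; O₂ fed = 258 × 2.023 = 521.9 mol.
Fuel reacted = 0.992 × 172 → ξ = 170.6 mol.
Outlet (n = n₀ + ν ξ):
  CH₃OH: 172 − 1(170.6) = 1.376
  O₂: 521.9 − 1.5(170.6) = 266
  CO₂: 0 + 1(170.6) = 170.6
  H₂O: 0 + 2(170.6) = 341.2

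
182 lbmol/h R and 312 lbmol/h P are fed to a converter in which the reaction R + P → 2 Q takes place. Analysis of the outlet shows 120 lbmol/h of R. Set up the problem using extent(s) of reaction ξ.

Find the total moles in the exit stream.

494 lbmol/h

For R: n = n₀ − 1ξ → 120 = 182 − 1ξ, giving ξ = 62 lbmol/h.
Outlet amounts (n = n₀ + ν ξ):
  R: 182 − 1(62) = 120
  P: 312 − 1(62) = 250
  Q: 0 + 2(62) = 124
Total out = 120 + 250 + 124 = 494 lbmol/h.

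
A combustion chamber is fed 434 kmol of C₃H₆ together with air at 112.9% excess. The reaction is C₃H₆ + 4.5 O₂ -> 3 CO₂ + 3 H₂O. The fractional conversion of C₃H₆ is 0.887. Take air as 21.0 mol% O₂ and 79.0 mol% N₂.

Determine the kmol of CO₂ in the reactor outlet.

1150 kmol

Stoichiometric O₂ = 4.5 × 434 = 1953 kmol; O₂ fed = 1953 × 2.129 = 4158 kmol.
N₂ fed = 4158 × 79/21 = 15640 kmol.
Fuel reacted = 0.887 × 434 → ξ = 385 kmol.
Outlet (n = n₀ + ν ξ):
  C₃H₆: 434 − 1(385) = 49.04
  O₂: 4158 − 4.5(385) = 2426
  N₂: 15640 (inert)
  CO₂: 0 + 3(385) = 1155
  H₂O: 0 + 3(385) = 1155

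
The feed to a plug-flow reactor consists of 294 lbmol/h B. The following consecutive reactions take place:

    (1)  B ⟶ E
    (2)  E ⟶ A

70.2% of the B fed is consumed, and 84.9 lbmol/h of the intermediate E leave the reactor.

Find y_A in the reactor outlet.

0.413

Conversion of B: B consumed = 1ξ₁ = 0.702 × 294 → ξ₁ = 206.4 lbmol/h.
E balance: n_E = 0 + 1ξ₁ − 1ξ₂ = 84.9 → ξ₂ = (1·206.4 − 84.9)/1 = 121.5 lbmol/h.
Outlet amounts (n = n₀ + Σ ν·ξ):
  B: 294 − 1(206.4) = 87.61
  E: 0 + 1(206.4) − 1(121.5) = 84.9
  A: 0 + 1(121.5) = 121.5
Total out = 294 lbmol/h; y_A = 121.5 / 294 = 0.4132.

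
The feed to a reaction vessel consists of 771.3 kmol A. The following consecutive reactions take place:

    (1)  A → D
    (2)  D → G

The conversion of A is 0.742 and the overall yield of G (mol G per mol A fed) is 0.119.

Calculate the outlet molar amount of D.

481 kmol

Conversion of A: A consumed = 1ξ₁ = 0.742 × 771.3 → ξ₁ = 572.3 kmol.
Yield of G: 1ξ₂ / 771.3 = 0.119 → ξ₂ = 91.78 kmol.
Outlet amounts (n = n₀ + Σ ν·ξ):
  A: 771.3 − 1(572.3) = 199
  D: 0 + 1(572.3) − 1(91.78) = 480.5
  G: 0 + 1(91.78) = 91.78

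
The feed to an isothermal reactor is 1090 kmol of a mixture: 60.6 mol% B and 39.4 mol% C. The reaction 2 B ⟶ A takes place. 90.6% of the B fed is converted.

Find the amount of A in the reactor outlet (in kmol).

299 kmol

B reacted = 0.906 × 660.5 = 598.4 kmol; ν_B = −2, so ξ = 598.4/2 = 299.2 kmol.
Outlet amounts (n = n₀ + ν ξ):
  B: 660.5 − 2(299.2) = 62.09
  A: 0 + 1(299.2) = 299.2
  C: 429.5 (inert)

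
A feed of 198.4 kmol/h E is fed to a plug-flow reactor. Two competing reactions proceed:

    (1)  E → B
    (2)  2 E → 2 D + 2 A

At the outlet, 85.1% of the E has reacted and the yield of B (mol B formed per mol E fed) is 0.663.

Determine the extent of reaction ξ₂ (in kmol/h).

Yield of B: 1ξ₁ / 198.4 = 0.663 → ξ₁ = 131.5 kmol/h.
Conversion of E: 1ξ₁ + 2ξ₂ = 0.851 × 198.4 = 168.8 → ξ₂ = 18.65 kmol/h.
Outlet amounts (n = n₀ + Σ ν·ξ):
  E: 198.4 − 1(131.5) − 2(18.65) = 29.56
  B: 0 + 1(131.5) = 131.5
  D: 0 + 2(18.65) = 37.3
  A: 0 + 2(18.65) = 37.3

ξ₂ = 18.6 kmol/h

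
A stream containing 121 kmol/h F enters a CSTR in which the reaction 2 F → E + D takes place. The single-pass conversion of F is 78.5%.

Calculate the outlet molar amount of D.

47.5 kmol/h

F reacted = 0.785 × 121 = 94.98 kmol/h; ν_F = −2, so ξ = 94.98/2 = 47.49 kmol/h.
Outlet amounts (n = n₀ + ν ξ):
  F: 121 − 2(47.49) = 26.02
  E: 0 + 1(47.49) = 47.49
  D: 0 + 1(47.49) = 47.49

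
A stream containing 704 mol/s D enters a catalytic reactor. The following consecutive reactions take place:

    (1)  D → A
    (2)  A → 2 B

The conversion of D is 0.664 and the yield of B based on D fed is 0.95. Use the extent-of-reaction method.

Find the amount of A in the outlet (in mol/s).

133 mol/s

Conversion of D: D consumed = 1ξ₁ = 0.664 × 704 → ξ₁ = 467.5 mol/s.
Yield of B: 2ξ₂ / 704 = 0.95 → ξ₂ = 334.4 mol/s.
Outlet amounts (n = n₀ + Σ ν·ξ):
  D: 704 − 1(467.5) = 236.5
  A: 0 + 1(467.5) − 1(334.4) = 133.1
  B: 0 + 2(334.4) = 668.8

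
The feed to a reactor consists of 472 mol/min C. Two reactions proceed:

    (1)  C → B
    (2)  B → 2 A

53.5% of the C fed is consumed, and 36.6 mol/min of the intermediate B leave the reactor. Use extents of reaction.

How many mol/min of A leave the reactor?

432 mol/min

Conversion of C: C consumed = 1ξ₁ = 0.535 × 472 → ξ₁ = 252.5 mol/min.
B balance: n_B = 0 + 1ξ₁ − 1ξ₂ = 36.6 → ξ₂ = (1·252.5 − 36.6)/1 = 215.9 mol/min.
Outlet amounts (n = n₀ + Σ ν·ξ):
  C: 472 − 1(252.5) = 219.5
  B: 0 + 1(252.5) − 1(215.9) = 36.6
  A: 0 + 2(215.9) = 431.8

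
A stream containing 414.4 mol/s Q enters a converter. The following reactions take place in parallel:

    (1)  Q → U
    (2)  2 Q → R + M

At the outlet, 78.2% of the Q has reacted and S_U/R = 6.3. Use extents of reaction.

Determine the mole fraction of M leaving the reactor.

Conversion of Q: Q consumed = 0.782 × 414.4 = 324.1 mol/s = 1ξ₁ + 2ξ₂.
Selectivity: 1ξ₁ / (1ξ₂) = 6.3 → ξ₁ = 6.3 ξ₂.
Substitute: (1·6.3 + 2) ξ₂ = 324.1 → ξ₂ = 39.04 mol/s, ξ₁ = 246 mol/s.
Outlet amounts (n = n₀ + Σ ν·ξ):
  Q: 414.4 − 1(246) − 2(39.04) = 90.34
  U: 0 + 1(246) = 246
  R: 0 + 1(39.04) = 39.04
  M: 0 + 1(39.04) = 39.04
Total out = 414.4 mol/s; y_M = 39.04 / 414.4 = 0.09422.

0.0942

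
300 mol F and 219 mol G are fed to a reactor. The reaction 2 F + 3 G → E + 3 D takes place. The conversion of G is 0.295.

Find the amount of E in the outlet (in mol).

G reacted = 0.295 × 219 = 64.6 mol; ν_G = −3, so ξ = 64.6/3 = 21.53 mol.
Outlet amounts (n = n₀ + ν ξ):
  F: 300 − 2(21.53) = 256.9
  G: 219 − 3(21.53) = 154.4
  E: 0 + 1(21.53) = 21.53
  D: 0 + 3(21.53) = 64.6

21.5 mol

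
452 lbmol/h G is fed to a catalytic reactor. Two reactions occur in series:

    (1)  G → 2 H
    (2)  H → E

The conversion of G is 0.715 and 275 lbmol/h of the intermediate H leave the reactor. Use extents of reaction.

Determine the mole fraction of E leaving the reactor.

Conversion of G: G consumed = 1ξ₁ = 0.715 × 452 → ξ₁ = 323.2 lbmol/h.
H balance: n_H = 0 + 2ξ₁ − 1ξ₂ = 275 → ξ₂ = (2·323.2 − 275)/1 = 371.4 lbmol/h.
Outlet amounts (n = n₀ + Σ ν·ξ):
  G: 452 − 1(323.2) = 128.8
  H: 0 + 2(323.2) − 1(371.4) = 275
  E: 0 + 1(371.4) = 371.4
Total out = 775.2 lbmol/h; y_E = 371.4 / 775.2 = 0.4791.

0.479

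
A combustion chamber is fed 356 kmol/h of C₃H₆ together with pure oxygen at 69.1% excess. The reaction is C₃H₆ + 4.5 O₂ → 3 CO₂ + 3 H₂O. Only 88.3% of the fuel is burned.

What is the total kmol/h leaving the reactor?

Stoichiometric O₂ = 4.5 × 356 = 1602 kmol/h; O₂ fed = 1602 × 1.691 = 2709 kmol/h.
Fuel reacted = 0.883 × 356 → ξ = 314.3 kmol/h.
Outlet (n = n₀ + ν ξ):
  C₃H₆: 356 − 1(314.3) = 41.65
  O₂: 2709 − 4.5(314.3) = 1294
  CO₂: 0 + 3(314.3) = 943
  H₂O: 0 + 3(314.3) = 943
Total out = 41.65 + 1294 + 943 + 943 = 3222 kmol/h.

3220 kmol/h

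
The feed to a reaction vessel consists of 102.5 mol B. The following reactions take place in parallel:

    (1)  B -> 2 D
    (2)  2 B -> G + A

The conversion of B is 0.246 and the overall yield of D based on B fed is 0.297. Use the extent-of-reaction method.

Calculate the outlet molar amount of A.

Yield of D: 2ξ₁ / 102.5 = 0.297 → ξ₁ = 15.22 mol.
Conversion of B: 1ξ₁ + 2ξ₂ = 0.246 × 102.5 = 25.21 → ξ₂ = 4.997 mol.
Outlet amounts (n = n₀ + Σ ν·ξ):
  B: 102.5 − 1(15.22) − 2(4.997) = 77.28
  D: 0 + 2(15.22) = 30.44
  G: 0 + 1(4.997) = 4.997
  A: 0 + 1(4.997) = 4.997

5 mol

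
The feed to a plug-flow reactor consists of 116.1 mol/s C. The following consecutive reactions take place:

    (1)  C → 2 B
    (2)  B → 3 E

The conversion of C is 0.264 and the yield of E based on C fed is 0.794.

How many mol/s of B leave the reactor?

Conversion of C: C consumed = 1ξ₁ = 0.264 × 116.1 → ξ₁ = 30.65 mol/s.
Yield of E: 3ξ₂ / 116.1 = 0.794 → ξ₂ = 30.73 mol/s.
Outlet amounts (n = n₀ + Σ ν·ξ):
  C: 116.1 − 1(30.65) = 85.45
  B: 0 + 2(30.65) − 1(30.73) = 30.57
  E: 0 + 3(30.73) = 92.18

30.6 mol/s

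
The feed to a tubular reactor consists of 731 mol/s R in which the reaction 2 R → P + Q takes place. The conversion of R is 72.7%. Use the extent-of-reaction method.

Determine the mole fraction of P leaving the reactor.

0.363

R reacted = 0.727 × 731 = 531.4 mol/s; ν_R = −2, so ξ = 531.4/2 = 265.7 mol/s.
Outlet amounts (n = n₀ + ν ξ):
  R: 731 − 2(265.7) = 199.6
  P: 0 + 1(265.7) = 265.7
  Q: 0 + 1(265.7) = 265.7
Total out = 731 mol/s; y_P = 265.7 / 731 = 0.3635.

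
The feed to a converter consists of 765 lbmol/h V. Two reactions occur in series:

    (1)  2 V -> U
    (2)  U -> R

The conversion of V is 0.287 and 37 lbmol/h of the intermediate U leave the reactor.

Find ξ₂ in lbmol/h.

ξ₂ = 72.8 lbmol/h

Conversion of V: V consumed = 2ξ₁ = 0.287 × 765 → ξ₁ = 109.8 lbmol/h.
U balance: n_U = 0 + 1ξ₁ − 1ξ₂ = 37 → ξ₂ = (1·109.8 − 37)/1 = 72.78 lbmol/h.
Outlet amounts (n = n₀ + Σ ν·ξ):
  V: 765 − 2(109.8) = 545.4
  U: 0 + 1(109.8) − 1(72.78) = 37
  R: 0 + 1(72.78) = 72.78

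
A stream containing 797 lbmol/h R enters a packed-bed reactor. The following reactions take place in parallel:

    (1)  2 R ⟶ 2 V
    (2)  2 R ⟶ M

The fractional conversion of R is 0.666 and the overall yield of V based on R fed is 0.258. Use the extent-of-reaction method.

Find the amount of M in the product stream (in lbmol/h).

Yield of V: 2ξ₁ / 797 = 0.258 → ξ₁ = 102.8 lbmol/h.
Conversion of R: 2ξ₁ + 2ξ₂ = 0.666 × 797 = 530.8 → ξ₂ = 162.6 lbmol/h.
Outlet amounts (n = n₀ + Σ ν·ξ):
  R: 797 − 2(102.8) − 2(162.6) = 266.2
  V: 0 + 2(102.8) = 205.6
  M: 0 + 1(162.6) = 162.6

163 lbmol/h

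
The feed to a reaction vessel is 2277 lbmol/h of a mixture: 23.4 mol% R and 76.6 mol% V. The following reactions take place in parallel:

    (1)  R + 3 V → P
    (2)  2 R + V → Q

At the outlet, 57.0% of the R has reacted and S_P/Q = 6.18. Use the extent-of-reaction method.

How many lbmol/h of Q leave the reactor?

37.1 lbmol/h

Conversion of R: R consumed = 0.57 × 532.8 = 303.7 lbmol/h = 1ξ₁ + 2ξ₂.
Selectivity: 1ξ₁ / (1ξ₂) = 6.18 → ξ₁ = 6.18 ξ₂.
Substitute: (1·6.18 + 2) ξ₂ = 303.7 → ξ₂ = 37.13 lbmol/h, ξ₁ = 229.5 lbmol/h.
Outlet amounts (n = n₀ + Σ ν·ξ):
  R: 532.8 − 1(229.5) − 2(37.13) = 229.1
  V: 1744 − 3(229.5) − 1(37.13) = 1019
  P: 0 + 1(229.5) = 229.5
  Q: 0 + 1(37.13) = 37.13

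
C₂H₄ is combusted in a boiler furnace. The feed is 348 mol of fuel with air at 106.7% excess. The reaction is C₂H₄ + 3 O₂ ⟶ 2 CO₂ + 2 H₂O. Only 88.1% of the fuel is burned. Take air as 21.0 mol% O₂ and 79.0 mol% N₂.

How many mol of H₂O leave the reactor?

613 mol

Stoichiometric O₂ = 3 × 348 = 1044 mol; O₂ fed = 1044 × 2.067 = 2158 mol.
N₂ fed = 2158 × 79/21 = 8118 mol.
Fuel reacted = 0.881 × 348 → ξ = 306.6 mol.
Outlet (n = n₀ + ν ξ):
  C₂H₄: 348 − 1(306.6) = 41.41
  O₂: 2158 − 3(306.6) = 1238
  N₂: 8118 (inert)
  CO₂: 0 + 2(306.6) = 613.2
  H₂O: 0 + 2(306.6) = 613.2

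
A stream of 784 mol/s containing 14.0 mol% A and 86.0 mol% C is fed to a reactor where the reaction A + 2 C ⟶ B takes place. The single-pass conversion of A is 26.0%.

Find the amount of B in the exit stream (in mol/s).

28.5 mol/s

A reacted = 0.26 × 109.8 = 28.54 mol/s; ν_A = −1, so ξ = 28.54/1 = 28.54 mol/s.
Outlet amounts (n = n₀ + ν ξ):
  A: 109.8 − 1(28.54) = 81.22
  C: 674.2 − 2(28.54) = 617.2
  B: 0 + 1(28.54) = 28.54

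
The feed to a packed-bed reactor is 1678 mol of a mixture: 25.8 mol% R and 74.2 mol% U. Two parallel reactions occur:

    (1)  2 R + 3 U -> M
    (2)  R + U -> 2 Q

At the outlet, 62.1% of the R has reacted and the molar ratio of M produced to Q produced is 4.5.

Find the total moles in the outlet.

1170 mol

Conversion of R: R consumed = 0.621 × 432.9 = 268.8 mol = 2ξ₁ + 1ξ₂.
Selectivity: 1ξ₁ / (2ξ₂) = 4.5 → ξ₁ = 9 ξ₂.
Substitute: (2·9 + 1) ξ₂ = 268.8 → ξ₂ = 14.15 mol, ξ₁ = 127.3 mol.
Outlet amounts (n = n₀ + Σ ν·ξ):
  R: 432.9 − 2(127.3) − 1(14.15) = 164.1
  U: 1245 − 3(127.3) − 1(14.15) = 848.9
  M: 0 + 1(127.3) = 127.3
  Q: 0 + 2(14.15) = 28.3
Total out = 164.1 + 848.9 + 127.3 + 28.3 = 1169 mol.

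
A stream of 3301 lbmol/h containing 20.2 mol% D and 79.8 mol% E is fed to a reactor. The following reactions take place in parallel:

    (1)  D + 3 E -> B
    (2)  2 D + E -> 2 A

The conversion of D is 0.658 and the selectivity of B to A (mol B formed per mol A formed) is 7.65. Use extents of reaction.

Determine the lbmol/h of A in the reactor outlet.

Conversion of D: D consumed = 0.658 × 666.8 = 438.8 lbmol/h = 1ξ₁ + 2ξ₂.
Selectivity: 1ξ₁ / (2ξ₂) = 7.65 → ξ₁ = 15.3 ξ₂.
Substitute: (1·15.3 + 2) ξ₂ = 438.8 → ξ₂ = 25.36 lbmol/h, ξ₁ = 388 lbmol/h.
Outlet amounts (n = n₀ + Σ ν·ξ):
  D: 666.8 − 1(388) − 2(25.36) = 228
  E: 2634 − 3(388) − 1(25.36) = 1445
  B: 0 + 1(388) = 388
  A: 0 + 2(25.36) = 50.72

50.7 lbmol/h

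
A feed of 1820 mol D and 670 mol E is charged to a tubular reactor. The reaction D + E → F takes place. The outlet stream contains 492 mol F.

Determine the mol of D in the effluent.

For F: n = n₀ + 1ξ → 492 = 0 + 1ξ, giving ξ = 492 mol.
Outlet amounts (n = n₀ + ν ξ):
  D: 1820 − 1(492) = 1328
  E: 670 − 1(492) = 178
  F: 0 + 1(492) = 492

1330 mol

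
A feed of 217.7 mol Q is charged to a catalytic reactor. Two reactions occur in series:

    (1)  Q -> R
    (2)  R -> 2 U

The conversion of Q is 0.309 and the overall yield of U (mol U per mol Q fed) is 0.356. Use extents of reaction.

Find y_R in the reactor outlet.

Conversion of Q: Q consumed = 1ξ₁ = 0.309 × 217.7 → ξ₁ = 67.27 mol.
Yield of U: 2ξ₂ / 217.7 = 0.356 → ξ₂ = 38.75 mol.
Outlet amounts (n = n₀ + Σ ν·ξ):
  Q: 217.7 − 1(67.27) = 150.4
  R: 0 + 1(67.27) − 1(38.75) = 28.52
  U: 0 + 2(38.75) = 77.5
Total out = 256.5 mol; y_R = 28.52 / 256.5 = 0.1112.

0.111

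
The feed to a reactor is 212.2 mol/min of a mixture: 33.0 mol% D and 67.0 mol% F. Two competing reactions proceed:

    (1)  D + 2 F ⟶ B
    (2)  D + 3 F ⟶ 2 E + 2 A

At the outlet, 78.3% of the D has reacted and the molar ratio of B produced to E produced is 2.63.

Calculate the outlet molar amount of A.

Conversion of D: D consumed = 0.783 × 70.03 = 54.83 mol/min = 1ξ₁ + 1ξ₂.
Selectivity: 1ξ₁ / (2ξ₂) = 2.63 → ξ₁ = 5.26 ξ₂.
Substitute: (1·5.26 + 1) ξ₂ = 54.83 → ξ₂ = 8.759 mol/min, ξ₁ = 46.07 mol/min.
Outlet amounts (n = n₀ + Σ ν·ξ):
  D: 70.03 − 1(46.07) − 1(8.759) = 15.2
  F: 142.2 − 2(46.07) − 3(8.759) = 23.75
  B: 0 + 1(46.07) = 46.07
  E: 0 + 2(8.759) = 17.52
  A: 0 + 2(8.759) = 17.52

17.5 mol/min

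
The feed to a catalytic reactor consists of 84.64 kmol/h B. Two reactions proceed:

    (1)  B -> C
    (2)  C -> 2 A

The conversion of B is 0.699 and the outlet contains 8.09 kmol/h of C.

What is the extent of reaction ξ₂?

ξ₂ = 51.1 kmol/h

Conversion of B: B consumed = 1ξ₁ = 0.699 × 84.64 → ξ₁ = 59.16 kmol/h.
C balance: n_C = 0 + 1ξ₁ − 1ξ₂ = 8.09 → ξ₂ = (1·59.16 − 8.09)/1 = 51.07 kmol/h.
Outlet amounts (n = n₀ + Σ ν·ξ):
  B: 84.64 − 1(59.16) = 25.48
  C: 0 + 1(59.16) − 1(51.07) = 8.09
  A: 0 + 2(51.07) = 102.1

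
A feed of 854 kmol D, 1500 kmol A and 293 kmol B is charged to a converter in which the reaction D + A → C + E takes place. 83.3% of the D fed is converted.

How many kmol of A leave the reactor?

789 kmol

D reacted = 0.833 × 854 = 711.4 kmol; ν_D = −1, so ξ = 711.4/1 = 711.4 kmol.
Outlet amounts (n = n₀ + ν ξ):
  D: 854 − 1(711.4) = 142.6
  A: 1500 − 1(711.4) = 788.6
  C: 0 + 1(711.4) = 711.4
  E: 0 + 1(711.4) = 711.4
  B: 293 (inert)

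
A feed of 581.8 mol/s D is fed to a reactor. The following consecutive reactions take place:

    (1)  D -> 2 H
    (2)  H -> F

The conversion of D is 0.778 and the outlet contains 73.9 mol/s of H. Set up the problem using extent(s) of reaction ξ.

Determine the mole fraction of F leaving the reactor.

Conversion of D: D consumed = 1ξ₁ = 0.778 × 581.8 → ξ₁ = 452.6 mol/s.
H balance: n_H = 0 + 2ξ₁ − 1ξ₂ = 73.9 → ξ₂ = (2·452.6 − 73.9)/1 = 831.4 mol/s.
Outlet amounts (n = n₀ + Σ ν·ξ):
  D: 581.8 − 1(452.6) = 129.2
  H: 0 + 2(452.6) − 1(831.4) = 73.9
  F: 0 + 1(831.4) = 831.4
Total out = 1034 mol/s; y_F = 831.4 / 1034 = 0.8037.

0.804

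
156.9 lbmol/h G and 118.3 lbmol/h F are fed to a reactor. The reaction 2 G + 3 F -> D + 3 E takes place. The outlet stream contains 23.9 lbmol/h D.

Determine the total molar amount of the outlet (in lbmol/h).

For D: n = n₀ + 1ξ → 23.9 = 0 + 1ξ, giving ξ = 23.9 lbmol/h.
Outlet amounts (n = n₀ + ν ξ):
  G: 156.9 − 2(23.9) = 109.1
  F: 118.3 − 3(23.9) = 46.6
  D: 0 + 1(23.9) = 23.9
  E: 0 + 3(23.9) = 71.7
Total out = 109.1 + 46.6 + 23.9 + 71.7 = 251.3 lbmol/h.

251 lbmol/h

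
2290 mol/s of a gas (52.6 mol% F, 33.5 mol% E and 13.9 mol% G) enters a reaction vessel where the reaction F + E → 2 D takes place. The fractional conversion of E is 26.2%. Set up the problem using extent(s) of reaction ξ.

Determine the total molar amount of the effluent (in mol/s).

E reacted = 0.262 × 767.1 = 201 mol/s; ν_E = −1, so ξ = 201/1 = 201 mol/s.
Outlet amounts (n = n₀ + ν ξ):
  F: 1205 − 1(201) = 1004
  E: 767.1 − 1(201) = 566.2
  D: 0 + 2(201) = 402
  G: 318.3 (inert)
Total out = 1004 + 566.2 + 402 + 318.3 = 2290 mol/s.

2290 mol/s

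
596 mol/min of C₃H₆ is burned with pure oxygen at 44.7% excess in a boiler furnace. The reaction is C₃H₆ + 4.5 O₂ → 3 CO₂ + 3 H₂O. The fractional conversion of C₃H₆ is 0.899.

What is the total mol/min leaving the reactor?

Stoichiometric O₂ = 4.5 × 596 = 2682 mol/min; O₂ fed = 2682 × 1.447 = 3881 mol/min.
Fuel reacted = 0.899 × 596 → ξ = 535.8 mol/min.
Outlet (n = n₀ + ν ξ):
  C₃H₆: 596 − 1(535.8) = 60.2
  O₂: 3881 − 4.5(535.8) = 1470
  CO₂: 0 + 3(535.8) = 1607
  H₂O: 0 + 3(535.8) = 1607
Total out = 60.2 + 1470 + 1607 + 1607 = 4745 mol/min.

4740 mol/min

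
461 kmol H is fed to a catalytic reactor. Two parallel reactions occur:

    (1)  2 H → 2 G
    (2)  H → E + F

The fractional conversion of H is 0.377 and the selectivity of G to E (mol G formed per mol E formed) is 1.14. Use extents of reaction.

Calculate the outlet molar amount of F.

81.2 kmol

Conversion of H: H consumed = 0.377 × 461 = 173.8 kmol = 2ξ₁ + 1ξ₂.
Selectivity: 2ξ₁ / (1ξ₂) = 1.14 → ξ₁ = 0.57 ξ₂.
Substitute: (2·0.57 + 1) ξ₂ = 173.8 → ξ₂ = 81.21 kmol, ξ₁ = 46.29 kmol.
Outlet amounts (n = n₀ + Σ ν·ξ):
  H: 461 − 2(46.29) − 1(81.21) = 287.2
  G: 0 + 2(46.29) = 92.58
  E: 0 + 1(81.21) = 81.21
  F: 0 + 1(81.21) = 81.21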